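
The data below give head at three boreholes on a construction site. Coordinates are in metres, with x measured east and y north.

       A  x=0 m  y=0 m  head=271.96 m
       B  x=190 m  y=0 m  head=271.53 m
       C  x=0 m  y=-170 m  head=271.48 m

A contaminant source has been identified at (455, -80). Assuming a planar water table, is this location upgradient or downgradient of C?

∂h/∂x = (271.53 − 271.96) / (190 − 0) = -0.002263
∂h/∂y = (271.48 − 271.96) / (-170 − 0) = +0.002824
Head at (455, -80) = 271.96 + (-0.002263)·(455) + (+0.002824)·(-80) = 270.70 m.
That is lower than the 271.48 m at C, so the point is downgradient.

downgradient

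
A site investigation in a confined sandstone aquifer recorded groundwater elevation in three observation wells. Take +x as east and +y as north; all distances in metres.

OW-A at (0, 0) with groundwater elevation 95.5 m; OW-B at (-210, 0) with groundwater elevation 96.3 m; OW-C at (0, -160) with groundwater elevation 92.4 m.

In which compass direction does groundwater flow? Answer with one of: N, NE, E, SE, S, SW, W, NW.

S

∂h/∂x = (96.3 − 95.5) / (-210 − 0) = -0.003810
∂h/∂y = (92.4 − 95.5) / (-160 − 0) = +0.01937
Flow = −∇h = (+0.003810 east, -0.01937 north), which points south.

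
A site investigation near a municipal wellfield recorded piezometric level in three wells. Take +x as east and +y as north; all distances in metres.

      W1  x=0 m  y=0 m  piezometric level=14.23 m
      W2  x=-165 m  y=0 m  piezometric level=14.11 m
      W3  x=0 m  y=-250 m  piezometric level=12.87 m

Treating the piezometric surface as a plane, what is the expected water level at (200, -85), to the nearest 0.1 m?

13.9 m

∂h/∂x = (14.11 − 14.23) / (-165 − 0) = +0.0007273
∂h/∂y = (12.87 − 14.23) / (-250 − 0) = +0.005440
h(200, -85) = 14.23 + (+0.0007273)·(200) + (+0.005440)·(-85) = 14.23 +0.145 -0.462 = 13.913 m.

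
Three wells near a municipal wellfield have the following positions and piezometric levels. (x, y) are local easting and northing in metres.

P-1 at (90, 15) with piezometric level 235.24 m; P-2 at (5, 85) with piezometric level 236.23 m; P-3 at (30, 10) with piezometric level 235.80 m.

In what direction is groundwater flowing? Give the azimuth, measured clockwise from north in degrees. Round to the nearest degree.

Taking P-1 as reference: P-2−P-1 = (-85, 70, +0.99); P-3−P-1 = (-60, -5, +0.56).
Determinant of the coordinate differences = (-85)·(-5) − (-60)·70 = 4625.
∂h/∂x = [(+0.99)·(-5) − (+0.56)·70] / 4625 = -0.009546
∂h/∂y = [(-85)·(+0.56) − (-60)·(+0.99)] / 4625 = +0.002551
Flow direction (−∇h) has components (+0.009546 E, -0.002551 N).
Azimuth = atan2(E, N) = atan2(+0.009546, -0.002551) = 105.0° ≈ 105°.

105°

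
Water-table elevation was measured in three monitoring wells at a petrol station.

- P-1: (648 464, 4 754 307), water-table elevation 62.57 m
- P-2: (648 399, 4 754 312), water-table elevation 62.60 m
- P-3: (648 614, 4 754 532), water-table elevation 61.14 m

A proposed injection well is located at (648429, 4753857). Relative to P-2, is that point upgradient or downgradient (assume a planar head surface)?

upgradient

Three-point gradient (reference P-1): Δ to P-2 = (-65, 5, +0.03), Δ to P-3 = (150, 225, -1.43).
∂h/∂x = -0.0009041, ∂h/∂y = -0.005753 (det = -15375).
Head at (648429, 4753857) = 62.57 + (-0.0009041)·(-35) + (-0.005753)·(-450) = 65.19 m.
That is higher than the 62.60 m at P-2, so the point is upgradient.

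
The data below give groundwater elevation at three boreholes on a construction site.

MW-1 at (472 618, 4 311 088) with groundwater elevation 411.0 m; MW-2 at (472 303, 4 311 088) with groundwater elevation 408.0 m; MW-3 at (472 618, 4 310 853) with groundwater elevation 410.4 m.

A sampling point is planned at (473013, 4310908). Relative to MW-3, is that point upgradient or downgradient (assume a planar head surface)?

∂h/∂x = (408.0 − 411.0) / (472303 − 472618) = +0.009524
∂h/∂y = (410.4 − 411.0) / (4310853 − 4311088) = +0.002553
Head at (473013, 4310908) = 411.0 + (+0.009524)·(395) + (+0.002553)·(-180) = 414.30 m.
That is higher than the 410.4 m at MW-3, so the point is upgradient.

upgradient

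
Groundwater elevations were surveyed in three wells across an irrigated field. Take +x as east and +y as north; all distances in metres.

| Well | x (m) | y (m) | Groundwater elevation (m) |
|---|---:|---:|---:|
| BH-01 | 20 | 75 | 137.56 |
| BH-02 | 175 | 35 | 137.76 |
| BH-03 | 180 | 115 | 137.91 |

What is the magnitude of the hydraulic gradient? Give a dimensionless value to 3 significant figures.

With h = a·x + b·y + c and BH-01 as origin, the differences give:
  155·a + (-40)·b = +0.20
  160·a + 40·b = +0.35
Eliminate b (×40 and ×(-40), subtract): 12600·a = 22.000 → a = ∂h/∂x = +0.001746
Back-substitute: b = ∂h/∂y = +0.001766.
|∇h| = √(0.001746² + 0.001766²) = 0.002483

0.00248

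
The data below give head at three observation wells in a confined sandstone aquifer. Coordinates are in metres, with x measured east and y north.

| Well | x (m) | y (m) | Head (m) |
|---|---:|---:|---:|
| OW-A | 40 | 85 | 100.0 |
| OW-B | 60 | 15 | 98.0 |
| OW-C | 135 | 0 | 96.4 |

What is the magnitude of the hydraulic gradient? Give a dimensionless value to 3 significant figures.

Taking OW-A as reference: OW-B−OW-A = (20, -70, -2.0); OW-C−OW-A = (95, -85, -3.6).
Solve a·Δx + b·Δy = Δh: det = 20·(-85) − 95·(-70) = 4950.
∂h/∂x = [(-2.0)·(-85) − (-3.6)·(-70)] / 4950 = -0.01657
∂h/∂y = [20·(-3.6) − 95·(-2.0)] / 4950 = +0.02384
|∇h| = √(-0.01657² + 0.02384²) = 0.02903

0.0290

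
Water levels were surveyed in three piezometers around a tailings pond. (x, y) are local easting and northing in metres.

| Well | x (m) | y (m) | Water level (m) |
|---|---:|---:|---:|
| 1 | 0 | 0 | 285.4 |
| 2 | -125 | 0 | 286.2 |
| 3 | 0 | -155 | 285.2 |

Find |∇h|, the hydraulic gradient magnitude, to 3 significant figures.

0.00653

∂h/∂x = (286.2 − 285.4) / (-125 − 0) = -0.006400
∂h/∂y = (285.2 − 285.4) / (-155 − 0) = +0.001290
|∇h| = √(-0.006400² + 0.001290²) = 0.006529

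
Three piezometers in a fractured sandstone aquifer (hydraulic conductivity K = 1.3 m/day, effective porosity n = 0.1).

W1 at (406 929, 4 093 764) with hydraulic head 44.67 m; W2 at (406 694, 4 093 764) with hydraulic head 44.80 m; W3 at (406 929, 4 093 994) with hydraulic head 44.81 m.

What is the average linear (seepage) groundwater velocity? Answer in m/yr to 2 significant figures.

∂h/∂x = (44.80 − 44.67) / (406694 − 406929) = -0.0005532
∂h/∂y = (44.81 − 44.67) / (4093994 − 4093764) = +0.0006087
|∇h| = √(-0.0005532² + 0.0006087²) = 0.0008225
Seepage velocity v = K·i/n = 1.3 × 0.0008225 / 0.1 = 0.01069 m/day = 3.905 m/yr.

3.9 m/yr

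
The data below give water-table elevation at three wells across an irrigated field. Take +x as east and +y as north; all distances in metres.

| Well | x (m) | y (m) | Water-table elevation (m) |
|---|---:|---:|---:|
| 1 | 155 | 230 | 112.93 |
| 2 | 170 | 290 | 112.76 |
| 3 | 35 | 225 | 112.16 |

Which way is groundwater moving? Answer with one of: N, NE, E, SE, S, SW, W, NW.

NW

Differences from 1: to 2 (Δx, Δy, Δh) = (15, 60, -0.17); to 3 = (-120, -5, -0.77).
Solve a·Δx + b·Δy = Δh: det = 15·(-5) − (-120)·60 = 7125.
∂h/∂x = [(-0.17)·(-5) − (-0.77)·60] / 7125 = +0.006604
∂h/∂y = [15·(-0.77) − (-120)·(-0.17)] / 7125 = -0.004484
Flow = −∇h = (-0.006604 east, +0.004484 north), which points northwest.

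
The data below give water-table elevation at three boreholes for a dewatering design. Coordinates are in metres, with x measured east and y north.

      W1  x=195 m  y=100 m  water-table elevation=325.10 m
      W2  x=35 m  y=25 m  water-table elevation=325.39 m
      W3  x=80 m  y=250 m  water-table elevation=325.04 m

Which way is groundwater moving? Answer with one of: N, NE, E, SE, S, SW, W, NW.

NE

Taking W1 as reference: W2−W1 = (-160, -75, +0.29); W3−W1 = (-115, 150, -0.06).
Determinant of the coordinate differences = (-160)·150 − (-115)·(-75) = -32625.
∂h/∂x = [(+0.29)·150 − (-0.06)·(-75)] / -32625 = -0.001195
∂h/∂y = [(-160)·(-0.06) − (-115)·(+0.29)] / -32625 = -0.001316
Flow = −∇h = (+0.001195 east, +0.001316 north), which points northeast.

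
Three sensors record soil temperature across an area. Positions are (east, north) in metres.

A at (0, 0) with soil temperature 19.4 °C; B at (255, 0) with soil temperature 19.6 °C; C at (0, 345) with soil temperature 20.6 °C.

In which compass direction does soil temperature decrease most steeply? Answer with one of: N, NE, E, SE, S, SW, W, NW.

S

∂T/∂x = (19.6 − 19.4) / (255 − 0) = +0.0007843
∂T/∂y = (20.6 − 19.4) / (345 − 0) = +0.003478
Steepest decrease is along −∇f = (-0.0007843 E, -0.003478 N) → south.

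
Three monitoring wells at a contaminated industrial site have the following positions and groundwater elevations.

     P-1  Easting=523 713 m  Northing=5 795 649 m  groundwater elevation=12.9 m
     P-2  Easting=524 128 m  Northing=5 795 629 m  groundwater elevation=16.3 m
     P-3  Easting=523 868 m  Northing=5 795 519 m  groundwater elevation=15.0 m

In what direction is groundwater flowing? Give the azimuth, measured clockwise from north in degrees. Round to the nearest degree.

311°

With h = a·x + b·y + c and P-1 as origin, the differences give:
  415·a + (-20)·b = +3.4
  155·a + (-130)·b = +2.1
Eliminate b (×(-130) and ×(-20), subtract): -50850·a = -400.00 → a = ∂h/∂x = +0.007866
Back-substitute: b = ∂h/∂y = -0.006775.
Flow direction (−∇h) has components (-0.007866 E, +0.006775 N).
Azimuth = atan2(E, N) = atan2(-0.007866, +0.006775) = 310.7° ≈ 311°.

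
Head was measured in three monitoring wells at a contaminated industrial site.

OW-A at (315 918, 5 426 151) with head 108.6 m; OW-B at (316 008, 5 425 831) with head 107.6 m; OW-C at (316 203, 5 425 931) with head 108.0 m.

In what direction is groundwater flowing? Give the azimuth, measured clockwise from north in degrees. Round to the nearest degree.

187°

With h = a·x + b·y + c and OW-A as origin, the differences give:
  90·a + (-320)·b = -1.0
  285·a + (-220)·b = -0.6
Eliminate b (×(-220) and ×(-320), subtract): 71400·a = 28.00 → a = ∂h/∂x = +0.0003922
Back-substitute: b = ∂h/∂y = +0.003235.
Flow direction (−∇h) has components (-0.0003922 E, -0.003235 N).
Azimuth = atan2(E, N) = atan2(-0.0003922, -0.003235) = 186.9° ≈ 187°.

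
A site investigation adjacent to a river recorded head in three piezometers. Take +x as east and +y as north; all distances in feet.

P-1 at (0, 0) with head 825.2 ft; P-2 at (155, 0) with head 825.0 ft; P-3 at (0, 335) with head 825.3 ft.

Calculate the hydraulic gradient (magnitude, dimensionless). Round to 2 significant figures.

0.0013

∂h/∂x = (825.0 − 825.2) / (155 − 0) = -0.001290
∂h/∂y = (825.3 − 825.2) / (335 − 0) = +0.0002985
|∇h| = √(-0.001290² + 0.0002985²) = 0.001324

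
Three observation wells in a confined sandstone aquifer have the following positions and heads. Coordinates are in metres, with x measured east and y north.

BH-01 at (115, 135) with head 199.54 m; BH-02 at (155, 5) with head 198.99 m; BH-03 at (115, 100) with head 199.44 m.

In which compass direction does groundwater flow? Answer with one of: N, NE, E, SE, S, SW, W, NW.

Taking BH-01 as reference: BH-02−BH-01 = (40, -130, -0.55); BH-03−BH-01 = (0, -35, -0.10).
Determinant of the coordinate differences = 40·(-35) − 0·(-130) = -1400.
∂h/∂x = [(-0.55)·(-35) − (-0.10)·(-130)] / -1400 = -0.004464
∂h/∂y = [40·(-0.10) − 0·(-0.55)] / -1400 = +0.002857
Flow = −∇h = (+0.004464 east, -0.002857 north), which points southeast.

SE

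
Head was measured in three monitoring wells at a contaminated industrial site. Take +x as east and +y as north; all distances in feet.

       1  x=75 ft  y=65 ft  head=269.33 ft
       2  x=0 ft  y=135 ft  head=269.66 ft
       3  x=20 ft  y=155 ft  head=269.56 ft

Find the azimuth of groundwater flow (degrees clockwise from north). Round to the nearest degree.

Taking 1 as reference: 2−1 = (-75, 70, +0.33); 3−1 = (-55, 90, +0.23).
Determinant of the coordinate differences = (-75)·90 − (-55)·70 = -2900.
∂h/∂x = [(+0.33)·90 − (+0.23)·70] / -2900 = -0.004690
∂h/∂y = [(-75)·(+0.23) − (-55)·(+0.33)] / -2900 = -0.0003103
Flow direction (−∇h) has components (+0.004690 E, +0.0003103 N).
Azimuth = atan2(E, N) = atan2(+0.004690, +0.0003103) = 86.2° ≈ 086°.

086°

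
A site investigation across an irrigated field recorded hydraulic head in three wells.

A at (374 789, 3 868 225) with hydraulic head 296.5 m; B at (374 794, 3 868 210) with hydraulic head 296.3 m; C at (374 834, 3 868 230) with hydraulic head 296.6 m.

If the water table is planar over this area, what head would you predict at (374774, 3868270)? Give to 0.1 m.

297.1 m

Taking A as reference: B−A = (5, -15, -0.2); C−A = (45, 5, +0.1).
Determinant of the coordinate differences = 5·5 − 45·(-15) = 700.
∂h/∂x = [(-0.2)·5 − (+0.1)·(-15)] / 700 = +0.0007143
∂h/∂y = [5·(+0.1) − 45·(-0.2)] / 700 = +0.01357
h(374774, 3868270) = 296.5 + (+0.0007143)·(-15) + (+0.01357)·(45) = 296.5 -0.011 +0.611 = 297.100 m.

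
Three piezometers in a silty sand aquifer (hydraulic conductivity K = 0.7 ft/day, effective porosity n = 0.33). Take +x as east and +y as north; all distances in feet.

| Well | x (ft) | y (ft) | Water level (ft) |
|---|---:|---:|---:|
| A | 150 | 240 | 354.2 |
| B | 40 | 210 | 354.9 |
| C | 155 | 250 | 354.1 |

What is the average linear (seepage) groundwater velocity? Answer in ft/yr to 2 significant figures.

6.9 ft/yr

Differences from A: to B (Δx, Δy, Δh) = (-110, -30, +0.7); to C = (5, 10, -0.1).
Solve a·Δx + b·Δy = Δh: det = (-110)·10 − 5·(-30) = -950.
∂h/∂x = [(+0.7)·10 − (-0.1)·(-30)] / -950 = -0.004211
∂h/∂y = [(-110)·(-0.1) − 5·(+0.7)] / -950 = -0.007895
|∇h| = √(-0.004211² + -0.007895²) = 0.008948
Seepage velocity v = K·i/n = 0.7 × 0.008948 / 0.33 = 0.01898 ft/day = 6.932 ft/yr.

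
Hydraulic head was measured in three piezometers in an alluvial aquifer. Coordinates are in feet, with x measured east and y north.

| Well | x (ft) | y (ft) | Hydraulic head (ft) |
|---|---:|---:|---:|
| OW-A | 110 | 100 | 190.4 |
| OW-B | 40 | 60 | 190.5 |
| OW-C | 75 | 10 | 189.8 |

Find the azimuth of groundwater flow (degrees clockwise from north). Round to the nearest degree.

Differences from OW-A: to OW-B (Δx, Δy, Δh) = (-70, -40, +0.1); to OW-C = (-35, -90, -0.6).
Solve a·Δx + b·Δy = Δh: det = (-70)·(-90) − (-35)·(-40) = 4900.
∂h/∂x = [(+0.1)·(-90) − (-0.6)·(-40)] / 4900 = -0.006735
∂h/∂y = [(-70)·(-0.6) − (-35)·(+0.1)] / 4900 = +0.009286
Flow direction (−∇h) has components (+0.006735 E, -0.009286 N).
Azimuth = atan2(E, N) = atan2(+0.006735, -0.009286) = 144.0° ≈ 144°.

144°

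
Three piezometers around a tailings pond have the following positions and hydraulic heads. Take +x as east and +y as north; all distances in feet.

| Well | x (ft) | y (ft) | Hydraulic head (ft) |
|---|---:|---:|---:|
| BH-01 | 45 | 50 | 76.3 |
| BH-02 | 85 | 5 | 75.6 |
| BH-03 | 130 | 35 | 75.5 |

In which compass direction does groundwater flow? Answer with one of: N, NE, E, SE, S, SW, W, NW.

SE

With h = a·x + b·y + c and BH-01 as origin, the differences give:
  40·a + (-45)·b = -0.7
  85·a + (-15)·b = -0.8
Eliminate b (×(-15) and ×(-45), subtract): 3225·a = -25.50 → a = ∂h/∂x = -0.007907
Back-substitute: b = ∂h/∂y = +0.008527.
Flow = −∇h = (+0.007907 east, -0.008527 north), which points southeast.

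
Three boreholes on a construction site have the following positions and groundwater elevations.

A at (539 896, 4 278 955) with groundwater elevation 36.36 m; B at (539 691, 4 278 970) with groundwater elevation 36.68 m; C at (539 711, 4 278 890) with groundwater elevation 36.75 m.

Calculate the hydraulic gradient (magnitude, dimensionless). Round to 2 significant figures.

Differences from A: to B (Δx, Δy, Δh) = (-205, 15, +0.32); to C = (-185, -65, +0.39).
Determinant of the coordinate differences = (-205)·(-65) − (-185)·15 = 16100.
∂h/∂x = [(+0.32)·(-65) − (+0.39)·15] / 16100 = -0.001655
∂h/∂y = [(-205)·(+0.39) − (-185)·(+0.32)] / 16100 = -0.001289
|∇h| = √(-0.001655² + -0.001289²) = 0.002098

0.0021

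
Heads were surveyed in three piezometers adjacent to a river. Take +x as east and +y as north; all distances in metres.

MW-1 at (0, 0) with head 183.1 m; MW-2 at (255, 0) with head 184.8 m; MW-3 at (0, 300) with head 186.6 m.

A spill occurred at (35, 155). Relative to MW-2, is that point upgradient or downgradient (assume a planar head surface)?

∂h/∂x = (184.8 − 183.1) / (255 − 0) = +0.006667
∂h/∂y = (186.6 − 183.1) / (300 − 0) = +0.01167
Head at (35, 155) = 183.1 + (+0.006667)·(35) + (+0.01167)·(155) = 185.14 m.
That is higher than the 184.8 m at MW-2, so the point is upgradient.

upgradient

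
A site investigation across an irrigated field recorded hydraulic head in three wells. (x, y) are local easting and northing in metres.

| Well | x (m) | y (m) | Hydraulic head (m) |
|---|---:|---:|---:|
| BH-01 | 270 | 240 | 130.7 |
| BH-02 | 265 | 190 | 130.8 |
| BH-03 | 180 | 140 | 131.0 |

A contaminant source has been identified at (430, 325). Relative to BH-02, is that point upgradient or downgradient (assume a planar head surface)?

downgradient

With h = a·x + b·y + c and BH-01 as origin, the differences give:
  (-5)·a + (-50)·b = +0.1
  (-90)·a + (-100)·b = +0.3
Eliminate b (×(-100) and ×(-50), subtract): -4000·a = 5.00 → a = ∂h/∂x = -0.001250
Back-substitute: b = ∂h/∂y = -0.001875.
Head at (430, 325) = 130.7 + (-0.001250)·(160) + (-0.001875)·(85) = 130.34 m.
That is lower than the 130.8 m at BH-02, so the point is downgradient.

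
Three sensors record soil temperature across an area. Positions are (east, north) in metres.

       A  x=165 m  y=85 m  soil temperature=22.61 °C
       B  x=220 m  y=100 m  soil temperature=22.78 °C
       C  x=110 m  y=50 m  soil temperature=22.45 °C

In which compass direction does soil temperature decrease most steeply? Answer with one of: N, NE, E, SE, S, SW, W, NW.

W

Taking A as reference: B−A = (55, 15, +0.17); C−A = (-55, -35, -0.16).
Determinant of the coordinate differences = 55·(-35) − (-55)·15 = -1100.
∂T/∂x = [(+0.17)·(-35) − (-0.16)·15] / -1100 = +0.003227
∂T/∂y = [55·(-0.16) − (-55)·(+0.17)] / -1100 = -0.0005000
Steepest decrease is along −∇f = (-0.003227 E, +0.0005000 N) → west.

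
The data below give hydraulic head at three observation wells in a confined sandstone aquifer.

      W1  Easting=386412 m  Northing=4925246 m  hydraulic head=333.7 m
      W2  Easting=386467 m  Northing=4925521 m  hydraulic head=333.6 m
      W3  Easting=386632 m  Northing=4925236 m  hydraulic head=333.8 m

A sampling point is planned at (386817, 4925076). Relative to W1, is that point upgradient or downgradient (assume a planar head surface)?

upgradient

With h = a·x + b·y + c and W1 as origin, the differences give:
  55·a + 275·b = -0.1
  220·a + (-10)·b = +0.1
Eliminate b (×(-10) and ×275, subtract): -61050·a = -26.50 → a = ∂h/∂x = +0.0004341
Back-substitute: b = ∂h/∂y = -0.0004505.
Head at (386817, 4925076) = 333.7 + (+0.0004341)·(405) + (-0.0004505)·(-170) = 333.95 m.
That is higher than the 333.7 m at W1, so the point is upgradient.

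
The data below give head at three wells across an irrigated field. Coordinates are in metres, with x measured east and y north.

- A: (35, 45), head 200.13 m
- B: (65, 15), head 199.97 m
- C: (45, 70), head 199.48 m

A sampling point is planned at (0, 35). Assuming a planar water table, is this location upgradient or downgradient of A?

Differences from A: to B (Δx, Δy, Δh) = (30, -30, -0.16); to C = (10, 25, -0.65).
Solve a·Δx + b·Δy = Δh: det = 30·25 − 10·(-30) = 1050.
∂h/∂x = [(-0.16)·25 − (-0.65)·(-30)] / 1050 = -0.02238
∂h/∂y = [30·(-0.65) − 10·(-0.16)] / 1050 = -0.01705
Head at (0, 35) = 200.13 + (-0.02238)·(-35) + (-0.01705)·(-10) = 201.08 m.
That is higher than the 200.13 m at A, so the point is upgradient.

upgradient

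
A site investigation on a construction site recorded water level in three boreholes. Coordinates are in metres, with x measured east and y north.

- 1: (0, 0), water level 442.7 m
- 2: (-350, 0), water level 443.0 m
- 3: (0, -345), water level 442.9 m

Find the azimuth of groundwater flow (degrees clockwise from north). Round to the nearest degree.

056°

∂h/∂x = (443.0 − 442.7) / (-350 − 0) = -0.0008571
∂h/∂y = (442.9 − 442.7) / (-345 − 0) = -0.0005797
Flow direction (−∇h) has components (+0.0008571 E, +0.0005797 N).
Azimuth = atan2(E, N) = atan2(+0.0008571, +0.0005797) = 55.9° ≈ 056°.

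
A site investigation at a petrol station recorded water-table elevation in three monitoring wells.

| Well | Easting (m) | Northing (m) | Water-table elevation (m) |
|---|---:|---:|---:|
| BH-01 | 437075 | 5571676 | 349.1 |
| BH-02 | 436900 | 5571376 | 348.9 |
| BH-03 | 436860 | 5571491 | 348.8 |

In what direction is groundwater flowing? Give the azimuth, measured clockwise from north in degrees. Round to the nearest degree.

280°

Taking BH-01 as reference: BH-02−BH-01 = (-175, -300, -0.2); BH-03−BH-01 = (-215, -185, -0.3).
Determinant of the coordinate differences = (-175)·(-185) − (-215)·(-300) = -32125.
∂h/∂x = [(-0.2)·(-185) − (-0.3)·(-300)] / -32125 = +0.001650
∂h/∂y = [(-175)·(-0.3) − (-215)·(-0.2)] / -32125 = -0.0002957
Flow direction (−∇h) has components (-0.001650 E, +0.0002957 N).
Azimuth = atan2(E, N) = atan2(-0.001650, +0.0002957) = 280.2° ≈ 280°.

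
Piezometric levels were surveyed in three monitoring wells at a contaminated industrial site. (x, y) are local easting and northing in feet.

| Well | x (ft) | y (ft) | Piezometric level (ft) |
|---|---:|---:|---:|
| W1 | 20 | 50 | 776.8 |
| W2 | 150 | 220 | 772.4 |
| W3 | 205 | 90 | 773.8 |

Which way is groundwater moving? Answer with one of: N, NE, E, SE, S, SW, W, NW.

NE

Taking W1 as reference: W2−W1 = (130, 170, -4.4); W3−W1 = (185, 40, -3.0).
Determinant of the coordinate differences = 130·40 − 185·170 = -26250.
∂h/∂x = [(-4.4)·40 − (-3.0)·170] / -26250 = -0.01272
∂h/∂y = [130·(-3.0) − 185·(-4.4)] / -26250 = -0.01615
Flow = −∇h = (+0.01272 east, +0.01615 north), which points northeast.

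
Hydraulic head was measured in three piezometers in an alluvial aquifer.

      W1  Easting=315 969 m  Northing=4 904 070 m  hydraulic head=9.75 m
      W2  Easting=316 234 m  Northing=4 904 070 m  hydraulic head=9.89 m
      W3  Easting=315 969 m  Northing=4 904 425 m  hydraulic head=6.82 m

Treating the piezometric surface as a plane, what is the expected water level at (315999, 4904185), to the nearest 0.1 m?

∂h/∂x = (9.89 − 9.75) / (316234 − 315969) = +0.0005283
∂h/∂y = (6.82 − 9.75) / (4904425 − 4904070) = -0.008254
h(315999, 4904185) = 9.75 + (+0.0005283)·(30) + (-0.008254)·(115) = 9.75 +0.016 -0.949 = 8.817 m.

8.8 m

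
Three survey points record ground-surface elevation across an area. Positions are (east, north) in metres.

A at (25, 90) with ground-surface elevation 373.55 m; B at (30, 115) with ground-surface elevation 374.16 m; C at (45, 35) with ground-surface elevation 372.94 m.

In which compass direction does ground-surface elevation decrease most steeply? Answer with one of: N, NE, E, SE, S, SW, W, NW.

SW

Taking A as reference: B−A = (5, 25, +0.61); C−A = (20, -55, -0.61).
Solve a·Δx + b·Δy = Δz: det = 5·(-55) − 20·25 = -775.
∂z/∂x = [(+0.61)·(-55) − (-0.61)·25] / -775 = +0.02361
∂z/∂y = [5·(-0.61) − 20·(+0.61)] / -775 = +0.01968
Steepest decrease is along −∇f = (-0.02361 E, -0.01968 N) → southwest.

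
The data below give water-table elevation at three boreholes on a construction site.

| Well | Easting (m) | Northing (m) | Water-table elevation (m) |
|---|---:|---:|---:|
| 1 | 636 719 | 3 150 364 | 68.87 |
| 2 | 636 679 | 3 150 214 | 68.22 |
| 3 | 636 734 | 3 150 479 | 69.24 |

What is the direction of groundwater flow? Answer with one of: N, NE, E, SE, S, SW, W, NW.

W

Differences from 1: to 2 (Δx, Δy, Δh) = (-40, -150, -0.65); to 3 = (15, 115, +0.37).
Determinant of the coordinate differences = (-40)·115 − 15·(-150) = -2350.
∂h/∂x = [(-0.65)·115 − (+0.37)·(-150)] / -2350 = +0.008191
∂h/∂y = [(-40)·(+0.37) − 15·(-0.65)] / -2350 = +0.002149
Flow = −∇h = (-0.008191 east, -0.002149 north), which points west.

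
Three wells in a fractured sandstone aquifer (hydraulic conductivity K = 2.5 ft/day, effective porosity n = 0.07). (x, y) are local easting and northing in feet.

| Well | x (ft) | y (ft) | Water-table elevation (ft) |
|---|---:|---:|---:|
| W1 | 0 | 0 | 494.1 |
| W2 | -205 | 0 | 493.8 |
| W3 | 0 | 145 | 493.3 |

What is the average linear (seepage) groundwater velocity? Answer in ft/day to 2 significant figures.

0.20 ft/day

∂h/∂x = (493.8 − 494.1) / (-205 − 0) = +0.001463
∂h/∂y = (493.3 − 494.1) / (145 − 0) = -0.005517
|∇h| = √(0.001463² + -0.005517²) = 0.005708
Seepage velocity v = K·i/n = 2.5 × 0.005708 / 0.07 = 0.2039 ft/day.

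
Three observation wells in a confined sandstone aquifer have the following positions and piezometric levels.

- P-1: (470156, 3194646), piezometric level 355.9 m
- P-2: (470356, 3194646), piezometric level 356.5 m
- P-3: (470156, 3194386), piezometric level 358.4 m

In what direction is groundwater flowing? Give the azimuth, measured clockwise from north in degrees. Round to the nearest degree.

∂h/∂x = (356.5 − 355.9) / (470356 − 470156) = +0.003000
∂h/∂y = (358.4 − 355.9) / (3194386 − 3194646) = -0.009615
Flow direction (−∇h) has components (-0.003000 E, +0.009615 N).
Azimuth = atan2(E, N) = atan2(-0.003000, +0.009615) = 342.7° ≈ 343°.

343°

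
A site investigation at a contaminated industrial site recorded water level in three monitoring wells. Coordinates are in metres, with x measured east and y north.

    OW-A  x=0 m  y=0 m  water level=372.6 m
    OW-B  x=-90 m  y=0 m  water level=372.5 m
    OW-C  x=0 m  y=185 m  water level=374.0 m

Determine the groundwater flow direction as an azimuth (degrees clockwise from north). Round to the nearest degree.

188°

∂h/∂x = (372.5 − 372.6) / (-90 − 0) = +0.001111
∂h/∂y = (374.0 − 372.6) / (185 − 0) = +0.007568
Flow direction (−∇h) has components (-0.001111 E, -0.007568 N).
Azimuth = atan2(E, N) = atan2(-0.001111, -0.007568) = 188.4° ≈ 188°.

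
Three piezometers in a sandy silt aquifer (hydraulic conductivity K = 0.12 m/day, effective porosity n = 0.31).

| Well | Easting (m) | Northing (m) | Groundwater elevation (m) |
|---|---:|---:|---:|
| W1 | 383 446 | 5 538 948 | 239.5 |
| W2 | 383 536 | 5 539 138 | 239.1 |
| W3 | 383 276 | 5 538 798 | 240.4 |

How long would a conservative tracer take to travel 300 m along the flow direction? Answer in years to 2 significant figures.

Differences from W1: to W2 (Δx, Δy, Δh) = (90, 190, -0.4); to W3 = (-170, -150, +0.9).
Solve a·Δx + b·Δy = Δh: det = 90·(-150) − (-170)·190 = 18800.
∂h/∂x = [(-0.4)·(-150) − (+0.9)·190] / 18800 = -0.005904
∂h/∂y = [90·(+0.9) − (-170)·(-0.4)] / 18800 = +0.0006915
|∇h| = √(-0.005904² + 0.0006915²) = 0.005944
Seepage velocity v = K·i/n = 0.12 × 0.005944 / 0.31 = 0.002301 m/day.
t = 300 / 0.002301 = 1.304e+05 days = 357 years.

360 years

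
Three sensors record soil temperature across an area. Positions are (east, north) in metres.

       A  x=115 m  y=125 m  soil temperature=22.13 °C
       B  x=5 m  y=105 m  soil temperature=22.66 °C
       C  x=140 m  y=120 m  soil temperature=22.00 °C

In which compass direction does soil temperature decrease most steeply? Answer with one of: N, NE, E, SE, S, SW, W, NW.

With T = a·x + b·y + c and A as origin, the differences give:
  (-110)·a + (-20)·b = +0.53
  25·a + (-5)·b = -0.13
Eliminate b (×(-5) and ×(-20), subtract): 1050·a = -5.250 → a = ∂T/∂x = -0.005000
Back-substitute: b = ∂T/∂y = +0.0010000.
Steepest decrease is along −∇f = (+0.005000 E, -0.0010000 N) → east.

E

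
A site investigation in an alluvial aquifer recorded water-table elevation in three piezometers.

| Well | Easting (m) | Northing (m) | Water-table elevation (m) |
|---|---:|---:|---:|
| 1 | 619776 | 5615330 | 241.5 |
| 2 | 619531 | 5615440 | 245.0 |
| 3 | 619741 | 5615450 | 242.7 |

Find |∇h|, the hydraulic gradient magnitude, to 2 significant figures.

Differences from 1: to 2 (Δx, Δy, Δh) = (-245, 110, +3.5); to 3 = (-35, 120, +1.2).
Determinant of the coordinate differences = (-245)·120 − (-35)·110 = -25550.
∂h/∂x = [(+3.5)·120 − (+1.2)·110] / -25550 = -0.01127
∂h/∂y = [(-245)·(+1.2) − (-35)·(+3.5)] / -25550 = +0.006712
|∇h| = √(-0.01127² + 0.006712²) = 0.01312

0.013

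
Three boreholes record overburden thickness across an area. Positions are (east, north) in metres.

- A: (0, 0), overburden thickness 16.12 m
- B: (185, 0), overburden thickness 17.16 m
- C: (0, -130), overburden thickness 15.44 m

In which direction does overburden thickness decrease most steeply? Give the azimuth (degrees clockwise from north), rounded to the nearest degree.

227°

∂d/∂x = (17.16 − 16.12) / (185 − 0) = +0.005622
∂d/∂y = (15.44 − 16.12) / (-130 − 0) = +0.005231
Steepest decrease is along −∇f: components (-0.005622 E, -0.005231 N).
Azimuth = atan2(-0.005622, -0.005231) = 227.1° ≈ 227°.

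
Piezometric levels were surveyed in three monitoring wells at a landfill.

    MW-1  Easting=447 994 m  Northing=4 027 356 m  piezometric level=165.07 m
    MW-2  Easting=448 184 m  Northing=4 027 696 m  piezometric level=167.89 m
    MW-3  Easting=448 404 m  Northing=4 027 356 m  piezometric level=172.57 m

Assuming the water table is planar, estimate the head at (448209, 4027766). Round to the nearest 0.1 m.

Three-point gradient (reference MW-1): Δ to MW-2 = (190, 340, +2.82), Δ to MW-3 = (410, 0, +7.50).
∂h/∂x = +0.01829, ∂h/∂y = -0.001928 (det = -139400).
h(448209, 4027766) = 165.07 + (+0.01829)·(215) + (-0.001928)·(410) = 165.07 +3.933 -0.791 = 168.212 m.

168.2 m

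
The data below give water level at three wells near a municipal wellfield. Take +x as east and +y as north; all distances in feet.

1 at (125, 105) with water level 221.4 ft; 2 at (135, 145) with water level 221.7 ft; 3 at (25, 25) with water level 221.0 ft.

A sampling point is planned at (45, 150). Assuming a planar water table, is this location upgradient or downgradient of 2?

upgradient

Taking 1 as reference: 2−1 = (10, 40, +0.3); 3−1 = (-100, -80, -0.4).
Determinant of the coordinate differences = 10·(-80) − (-100)·40 = 3200.
∂h/∂x = [(+0.3)·(-80) − (-0.4)·40] / 3200 = -0.002500
∂h/∂y = [10·(-0.4) − (-100)·(+0.3)] / 3200 = +0.008125
Head at (45, 150) = 221.4 + (-0.002500)·(-80) + (+0.008125)·(45) = 221.97 ft.
That is higher than the 221.7 ft at 2, so the point is upgradient.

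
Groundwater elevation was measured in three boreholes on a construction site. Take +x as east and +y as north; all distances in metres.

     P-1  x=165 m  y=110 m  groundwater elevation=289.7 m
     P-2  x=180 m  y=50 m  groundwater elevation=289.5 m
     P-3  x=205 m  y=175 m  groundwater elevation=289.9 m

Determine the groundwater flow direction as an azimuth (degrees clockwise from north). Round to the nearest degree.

175°

Differences from P-1: to P-2 (Δx, Δy, Δh) = (15, -60, -0.2); to P-3 = (40, 65, +0.2).
Determinant of the coordinate differences = 15·65 − 40·(-60) = 3375.
∂h/∂x = [(-0.2)·65 − (+0.2)·(-60)] / 3375 = -0.0002963
∂h/∂y = [15·(+0.2) − 40·(-0.2)] / 3375 = +0.003259
Flow direction (−∇h) has components (+0.0002963 E, -0.003259 N).
Azimuth = atan2(E, N) = atan2(+0.0002963, -0.003259) = 174.8° ≈ 175°.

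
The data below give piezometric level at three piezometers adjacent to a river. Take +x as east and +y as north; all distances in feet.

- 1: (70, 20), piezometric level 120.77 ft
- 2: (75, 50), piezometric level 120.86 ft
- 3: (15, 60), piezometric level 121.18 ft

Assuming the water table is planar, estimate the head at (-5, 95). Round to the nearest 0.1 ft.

Differences from 1: to 2 (Δx, Δy, Δh) = (5, 30, +0.09); to 3 = (-55, 40, +0.41).
Solve a·Δx + b·Δy = Δh: det = 5·40 − (-55)·30 = 1850.
∂h/∂x = [(+0.09)·40 − (+0.41)·30] / 1850 = -0.004703
∂h/∂y = [5·(+0.41) − (-55)·(+0.09)] / 1850 = +0.003784
h(-5, 95) = 120.77 + (-0.004703)·(-75) + (+0.003784)·(75) = 120.77 +0.353 +0.284 = 121.406 ft.

121.4 ft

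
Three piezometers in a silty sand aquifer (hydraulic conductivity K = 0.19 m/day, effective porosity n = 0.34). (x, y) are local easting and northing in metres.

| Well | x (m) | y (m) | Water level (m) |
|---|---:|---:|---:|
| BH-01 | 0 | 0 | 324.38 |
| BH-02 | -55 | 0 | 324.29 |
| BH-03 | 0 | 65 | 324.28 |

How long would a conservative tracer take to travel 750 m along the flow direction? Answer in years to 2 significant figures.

∂h/∂x = (324.29 − 324.38) / (-55 − 0) = +0.001636
∂h/∂y = (324.28 − 324.38) / (65 − 0) = -0.001538
|∇h| = √(0.001636² + -0.001538²) = 0.002245
Seepage velocity v = K·i/n = 0.19 × 0.002245 / 0.34 = 0.001255 m/day.
t = 750 / 0.001255 = 5.976e+05 days = 1.64e+03 years.

1600 years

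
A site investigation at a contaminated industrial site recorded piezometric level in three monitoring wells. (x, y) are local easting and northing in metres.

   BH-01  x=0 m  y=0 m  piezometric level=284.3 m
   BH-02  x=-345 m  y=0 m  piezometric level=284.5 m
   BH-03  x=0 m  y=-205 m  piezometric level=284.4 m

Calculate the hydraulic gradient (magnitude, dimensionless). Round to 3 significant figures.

∂h/∂x = (284.5 − 284.3) / (-345 − 0) = -0.0005797
∂h/∂y = (284.4 − 284.3) / (-205 − 0) = -0.0004878
|∇h| = √(-0.0005797² + -0.0004878²) = 0.0007576

0.000758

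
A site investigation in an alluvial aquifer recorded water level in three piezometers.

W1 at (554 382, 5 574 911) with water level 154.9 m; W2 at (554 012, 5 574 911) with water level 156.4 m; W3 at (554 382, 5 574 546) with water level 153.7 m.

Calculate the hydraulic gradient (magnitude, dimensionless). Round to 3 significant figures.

∂h/∂x = (156.4 − 154.9) / (554012 − 554382) = -0.004054
∂h/∂y = (153.7 − 154.9) / (5574546 − 5574911) = +0.003288
|∇h| = √(-0.004054² + 0.003288²) = 0.00522

0.00522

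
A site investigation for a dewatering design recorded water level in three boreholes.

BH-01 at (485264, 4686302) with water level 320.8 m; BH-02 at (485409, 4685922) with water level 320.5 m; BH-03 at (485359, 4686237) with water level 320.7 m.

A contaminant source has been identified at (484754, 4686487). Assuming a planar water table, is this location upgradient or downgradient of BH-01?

With h = a·x + b·y + c and BH-01 as origin, the differences give:
  145·a + (-380)·b = -0.3
  95·a + (-65)·b = -0.1
Eliminate b (×(-65) and ×(-380), subtract): 26675·a = -18.50 → a = ∂h/∂x = -0.0006935
Back-substitute: b = ∂h/∂y = +0.0005248.
Head at (484754, 4686487) = 320.8 + (-0.0006935)·(-510) + (+0.0005248)·(185) = 321.25 m.
That is higher than the 320.8 m at BH-01, so the point is upgradient.

upgradient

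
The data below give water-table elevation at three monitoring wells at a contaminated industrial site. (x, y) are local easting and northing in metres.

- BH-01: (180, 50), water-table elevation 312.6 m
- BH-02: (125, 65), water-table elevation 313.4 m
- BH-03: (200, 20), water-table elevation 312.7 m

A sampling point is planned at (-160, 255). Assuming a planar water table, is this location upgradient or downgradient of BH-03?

Differences from BH-01: to BH-02 (Δx, Δy, Δh) = (-55, 15, +0.8); to BH-03 = (20, -30, +0.1).
Solve a·Δx + b·Δy = Δh: det = (-55)·(-30) − 20·15 = 1350.
∂h/∂x = [(+0.8)·(-30) − (+0.1)·15] / 1350 = -0.01889
∂h/∂y = [(-55)·(+0.1) − 20·(+0.8)] / 1350 = -0.01593
Head at (-160, 255) = 312.6 + (-0.01889)·(-340) + (-0.01593)·(205) = 315.76 m.
That is higher than the 312.7 m at BH-03, so the point is upgradient.

upgradient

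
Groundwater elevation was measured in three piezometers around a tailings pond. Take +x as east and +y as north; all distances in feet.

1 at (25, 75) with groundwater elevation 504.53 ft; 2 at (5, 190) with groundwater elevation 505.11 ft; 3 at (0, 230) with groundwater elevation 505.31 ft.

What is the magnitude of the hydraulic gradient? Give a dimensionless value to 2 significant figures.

Three-point gradient (reference 1): Δ to 2 = (-20, 115, +0.58), Δ to 3 = (-25, 155, +0.78).
∂h/∂x = -0.0008889, ∂h/∂y = +0.004889 (det = -225).
|∇h| = √(-0.0008889² + 0.004889²) = 0.004969

0.0050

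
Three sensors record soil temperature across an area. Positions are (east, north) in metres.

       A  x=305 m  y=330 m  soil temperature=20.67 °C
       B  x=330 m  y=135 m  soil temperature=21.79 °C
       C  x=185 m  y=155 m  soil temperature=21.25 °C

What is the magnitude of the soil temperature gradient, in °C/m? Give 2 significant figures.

0.0061 °C/m

Taking A as reference: B−A = (25, -195, +1.12); C−A = (-120, -175, +0.58).
Determinant of the coordinate differences = 25·(-175) − (-120)·(-195) = -27775.
∂T/∂x = [(+1.12)·(-175) − (+0.58)·(-195)] / -27775 = +0.002985
∂T/∂y = [25·(+0.58) − (-120)·(+1.12)] / -27775 = -0.005361
|∇f| = √(0.002985² + -0.005361²) = 0.006136 °C/m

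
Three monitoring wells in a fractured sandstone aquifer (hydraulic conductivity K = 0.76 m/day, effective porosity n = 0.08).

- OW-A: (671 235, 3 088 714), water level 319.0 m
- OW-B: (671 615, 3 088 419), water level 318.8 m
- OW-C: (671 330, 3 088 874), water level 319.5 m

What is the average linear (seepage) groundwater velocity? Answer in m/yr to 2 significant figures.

With h = a·x + b·y + c and OW-A as origin, the differences give:
  380·a + (-295)·b = -0.2
  95·a + 160·b = +0.5
Eliminate b (×160 and ×(-295), subtract): 88825·a = 115.50 → a = ∂h/∂x = +0.001300
Back-substitute: b = ∂h/∂y = +0.002353.
|∇h| = √(0.001300² + 0.002353²) = 0.002688
Seepage velocity v = K·i/n = 0.76 × 0.002688 / 0.08 = 0.02554 m/day = 9.328 m/yr.

9.3 m/yr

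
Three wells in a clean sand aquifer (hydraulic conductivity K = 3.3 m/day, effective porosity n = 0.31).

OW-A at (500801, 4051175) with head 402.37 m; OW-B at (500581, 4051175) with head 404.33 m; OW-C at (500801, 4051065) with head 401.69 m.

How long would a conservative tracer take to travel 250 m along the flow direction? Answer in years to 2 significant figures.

∂h/∂x = (404.33 − 402.37) / (500581 − 500801) = -0.008909
∂h/∂y = (401.69 − 402.37) / (4051065 − 4051175) = +0.006182
|∇h| = √(-0.008909² + 0.006182²) = 0.01084
Seepage velocity v = K·i/n = 3.3 × 0.01084 / 0.31 = 0.1154 m/day.
t = 250 / 0.1154 = 2166 days = 5.93 years.

5.9 years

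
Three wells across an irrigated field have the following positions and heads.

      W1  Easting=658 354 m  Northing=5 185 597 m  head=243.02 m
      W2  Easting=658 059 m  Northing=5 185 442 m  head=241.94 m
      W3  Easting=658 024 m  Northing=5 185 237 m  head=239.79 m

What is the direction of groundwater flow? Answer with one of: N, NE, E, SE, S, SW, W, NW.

With h = a·x + b·y + c and W1 as origin, the differences give:
  (-295)·a + (-155)·b = -1.08
  (-330)·a + (-360)·b = -3.23
Eliminate b (×(-360) and ×(-155), subtract): 55050·a = -111.850 → a = ∂h/∂x = -0.002032
Back-substitute: b = ∂h/∂y = +0.01083.
Flow = −∇h = (+0.002032 east, -0.01083 north), which points south.

S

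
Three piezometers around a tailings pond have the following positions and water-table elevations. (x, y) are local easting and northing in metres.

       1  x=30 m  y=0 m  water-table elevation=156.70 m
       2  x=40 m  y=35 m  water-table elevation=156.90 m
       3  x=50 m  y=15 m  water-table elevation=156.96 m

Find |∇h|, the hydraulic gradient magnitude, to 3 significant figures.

0.0114

With h = a·x + b·y + c and 1 as origin, the differences give:
  10·a + 35·b = +0.20
  20·a + 15·b = +0.26
Eliminate b (×15 and ×35, subtract): -550·a = -6.100 → a = ∂h/∂x = +0.01109
Back-substitute: b = ∂h/∂y = +0.002545.
|∇h| = √(0.01109² + 0.002545²) = 0.01138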